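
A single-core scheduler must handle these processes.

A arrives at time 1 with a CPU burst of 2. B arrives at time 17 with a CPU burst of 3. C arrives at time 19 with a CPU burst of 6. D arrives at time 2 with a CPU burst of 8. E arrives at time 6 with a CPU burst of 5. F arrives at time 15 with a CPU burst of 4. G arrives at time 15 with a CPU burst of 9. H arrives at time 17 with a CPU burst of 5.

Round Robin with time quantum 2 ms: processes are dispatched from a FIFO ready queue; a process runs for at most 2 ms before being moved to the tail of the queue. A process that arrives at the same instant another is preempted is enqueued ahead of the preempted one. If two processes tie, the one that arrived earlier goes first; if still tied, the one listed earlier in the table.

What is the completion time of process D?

15

Timeline: | idle 0-1 | A 1-3 | D 3-7 | E 7-9 | D 9-11 | E 11-13 | D 13-15 | E 15-16 | F 16-18 | G 18-20 | B 20-22 | H 22-24 | F 24-26 | C 26-28 | G 28-30 | B 30-31 | H 31-33 | C 33-35 | G 35-37 | H 37-38 | C 38-40 | G 40-43 |
Completion: A=3  B=31  C=40  D=15  E=16  F=26  G=43  H=38
Turnaround (C−A): A=2  B=14  C=21  D=13  E=10  F=11  G=28  H=21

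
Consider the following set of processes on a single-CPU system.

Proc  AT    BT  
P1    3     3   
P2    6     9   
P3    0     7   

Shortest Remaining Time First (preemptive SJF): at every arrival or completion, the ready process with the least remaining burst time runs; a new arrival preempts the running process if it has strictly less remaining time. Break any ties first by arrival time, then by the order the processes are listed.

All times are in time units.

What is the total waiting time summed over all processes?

Timeline: | P3 0-3 | P1 3-6 | P3 6-10 | P2 10-19 |
Completion: P1=6  P2=19  P3=10
Waiting = turnaround − burst: P1=0, P2=4, P3=3
Total waiting = 0 + 4 + 3 = 7

7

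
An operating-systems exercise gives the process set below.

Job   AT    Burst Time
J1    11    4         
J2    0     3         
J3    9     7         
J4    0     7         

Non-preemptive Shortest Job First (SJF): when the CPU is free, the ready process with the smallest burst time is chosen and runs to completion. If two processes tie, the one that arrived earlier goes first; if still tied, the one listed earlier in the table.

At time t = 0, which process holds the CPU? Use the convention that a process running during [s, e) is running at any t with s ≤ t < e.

Gantt: | J2 0-3 | J4 3-10 | J3 10-17 | J1 17-21 |
Completion: J1=21  J2=3  J3=17  J4=10
Turnaround (C−A): J1=10  J2=3  J3=8  J4=10

J2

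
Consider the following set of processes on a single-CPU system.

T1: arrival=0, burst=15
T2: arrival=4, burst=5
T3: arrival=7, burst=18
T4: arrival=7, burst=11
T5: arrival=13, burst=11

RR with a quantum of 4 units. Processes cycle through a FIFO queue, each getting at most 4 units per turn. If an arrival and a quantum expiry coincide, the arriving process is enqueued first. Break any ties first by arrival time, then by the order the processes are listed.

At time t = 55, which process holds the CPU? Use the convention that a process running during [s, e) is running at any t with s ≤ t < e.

T3

Gantt: | T1 0-4 | T2 4-8 | T1 8-12 | T3 12-16 | T4 16-20 | T2 20-21 | T1 21-25 | T5 25-29 | T3 29-33 | T4 33-37 | T1 37-40 | T5 40-44 | T3 44-48 | T4 48-51 | T5 51-54 | T3 54-60 |
Completion: T1=40  T2=21  T3=60  T4=51  T5=54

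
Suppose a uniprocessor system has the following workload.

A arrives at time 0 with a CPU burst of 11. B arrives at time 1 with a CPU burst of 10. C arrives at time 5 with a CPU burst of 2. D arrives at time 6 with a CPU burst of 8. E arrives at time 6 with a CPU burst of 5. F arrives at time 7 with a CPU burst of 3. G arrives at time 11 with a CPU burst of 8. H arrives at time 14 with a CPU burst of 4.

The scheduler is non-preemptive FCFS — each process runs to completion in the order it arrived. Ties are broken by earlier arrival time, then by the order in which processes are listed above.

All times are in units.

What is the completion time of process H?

Schedule: | A 0-11 | B 11-21 | C 21-23 | D 23-31 | E 31-36 | F 36-39 | G 39-47 | H 47-51 |
Completion: A=11  B=21  C=23  D=31  E=36  F=39  G=47  H=51

51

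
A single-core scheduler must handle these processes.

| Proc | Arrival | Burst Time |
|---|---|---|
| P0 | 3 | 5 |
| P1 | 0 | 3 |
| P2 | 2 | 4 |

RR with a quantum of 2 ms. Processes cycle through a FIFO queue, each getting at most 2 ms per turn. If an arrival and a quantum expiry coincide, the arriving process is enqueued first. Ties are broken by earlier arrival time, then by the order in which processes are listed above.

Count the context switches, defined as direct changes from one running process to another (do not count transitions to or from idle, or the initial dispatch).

5

Schedule: | P1 0-2 | P2 2-4 | P1 4-5 | P0 5-7 | P2 7-9 | P0 9-12 |
Completion: P0=12  P1=5  P2=9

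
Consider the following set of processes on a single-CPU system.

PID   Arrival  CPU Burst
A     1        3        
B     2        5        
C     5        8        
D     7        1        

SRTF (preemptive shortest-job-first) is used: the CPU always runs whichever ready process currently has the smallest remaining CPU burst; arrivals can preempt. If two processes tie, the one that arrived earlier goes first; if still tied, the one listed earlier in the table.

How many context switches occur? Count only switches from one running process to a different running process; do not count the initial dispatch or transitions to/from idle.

4

Timeline: | idle 0-1 | A 1-4 | B 4-7 | D 7-8 | B 8-10 | C 10-18 |
Completion: A=4  B=10  C=18  D=8
Turnaround (C−A): A=3  B=8  C=13  D=1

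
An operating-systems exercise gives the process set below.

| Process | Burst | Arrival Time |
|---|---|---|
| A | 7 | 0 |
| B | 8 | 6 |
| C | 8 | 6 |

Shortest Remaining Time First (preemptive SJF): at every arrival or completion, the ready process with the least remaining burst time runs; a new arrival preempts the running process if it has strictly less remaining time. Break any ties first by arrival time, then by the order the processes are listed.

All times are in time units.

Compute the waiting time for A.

0

Schedule: | A 0-7 | B 7-15 | C 15-23 |
Completion: A=7  B=15  C=23
Turnaround (C−A): A=7  B=9  C=17
Waiting(A) = turnaround − burst = 7 − 7 = 0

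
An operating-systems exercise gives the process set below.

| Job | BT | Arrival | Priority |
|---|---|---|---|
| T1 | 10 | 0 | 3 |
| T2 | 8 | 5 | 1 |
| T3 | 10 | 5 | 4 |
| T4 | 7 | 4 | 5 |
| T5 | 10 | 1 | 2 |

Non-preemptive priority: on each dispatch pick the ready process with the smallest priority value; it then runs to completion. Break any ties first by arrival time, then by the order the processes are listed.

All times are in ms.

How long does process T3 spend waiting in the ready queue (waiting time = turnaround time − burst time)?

23

Timeline: | T1 0-10 | T2 10-18 | T5 18-28 | T3 28-38 | T4 38-45 |
Completion: T1=10  T2=18  T3=38  T4=45  T5=28
Turnaround (C−A): T1=10  T2=13  T3=33  T4=41  T5=27
Waiting(T3) = turnaround − burst = 33 − 10 = 23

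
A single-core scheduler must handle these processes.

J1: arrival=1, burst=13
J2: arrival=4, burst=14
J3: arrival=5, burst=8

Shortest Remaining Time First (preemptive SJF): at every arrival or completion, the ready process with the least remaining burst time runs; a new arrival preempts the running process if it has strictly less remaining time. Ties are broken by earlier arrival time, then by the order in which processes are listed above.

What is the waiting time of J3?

Gantt: | idle 0-1 | J1 1-5 | J3 5-13 | J1 13-22 | J2 22-36 |
Completion: J1=22  J2=36  J3=13
Waiting(J3) = turnaround − burst = 8 − 8 = 0

0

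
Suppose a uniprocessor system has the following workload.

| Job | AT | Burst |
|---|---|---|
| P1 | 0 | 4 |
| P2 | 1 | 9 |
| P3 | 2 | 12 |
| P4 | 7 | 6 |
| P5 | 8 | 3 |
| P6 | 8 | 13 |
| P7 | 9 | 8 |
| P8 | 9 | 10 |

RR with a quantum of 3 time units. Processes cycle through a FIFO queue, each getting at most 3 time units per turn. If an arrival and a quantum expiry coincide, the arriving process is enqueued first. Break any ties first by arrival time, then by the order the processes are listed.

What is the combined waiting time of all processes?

234

Schedule: | P1 0-3 | P2 3-6 | P3 6-9 | P1 9-10 | P2 10-13 | P4 13-16 | P5 16-19 | P6 19-22 | P7 22-25 | P8 25-28 | P3 28-31 | P2 31-34 | P4 34-37 | P6 37-40 | P7 40-43 | P8 43-46 | P3 46-49 | P6 49-52 | P7 52-54 | P8 54-57 | P3 57-60 | P6 60-63 | P8 63-64 | P6 64-65 |
Completion: P1=10  P2=34  P3=60  P4=37  P5=19  P6=65  P7=54  P8=64
Turnaround (C−A): P1=10  P2=33  P3=58  P4=30  P5=11  P6=57  P7=45  P8=55
Waiting = turnaround − burst: P1=6, P2=24, P3=46, P4=24, P5=8, P6=44, P7=37, P8=45
Total waiting = 6 + 24 + 46 + 24 + 8 + 44 + 37 + 45 = 234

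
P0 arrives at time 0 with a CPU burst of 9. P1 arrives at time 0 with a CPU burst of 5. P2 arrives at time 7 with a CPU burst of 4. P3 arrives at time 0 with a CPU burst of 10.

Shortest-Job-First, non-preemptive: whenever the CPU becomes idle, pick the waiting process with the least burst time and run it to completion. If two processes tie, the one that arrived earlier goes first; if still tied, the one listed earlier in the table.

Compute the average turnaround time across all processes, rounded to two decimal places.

Timeline: | P1 0-5 | P0 5-14 | P2 14-18 | P3 18-28 |
Completion: P0=14  P1=5  P2=18  P3=28
Turnaround times: P0=14, P1=5, P2=11, P3=28
Average turnaround = (14+5+11+28) / 4 = 58/4 = 14.50

14.50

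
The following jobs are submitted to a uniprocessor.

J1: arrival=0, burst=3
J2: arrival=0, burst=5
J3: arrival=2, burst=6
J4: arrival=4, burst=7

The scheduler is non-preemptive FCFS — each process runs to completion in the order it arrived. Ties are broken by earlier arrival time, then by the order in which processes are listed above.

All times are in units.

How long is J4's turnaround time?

17

Timeline: | J1 0-3 | J2 3-8 | J3 8-14 | J4 14-21 |
Completion: J1=3  J2=8  J3=14  J4=21
Turnaround (C−A): J1=3  J2=8  J3=12  J4=17
Turnaround(J4) = completion − arrival = 21 − 4 = 17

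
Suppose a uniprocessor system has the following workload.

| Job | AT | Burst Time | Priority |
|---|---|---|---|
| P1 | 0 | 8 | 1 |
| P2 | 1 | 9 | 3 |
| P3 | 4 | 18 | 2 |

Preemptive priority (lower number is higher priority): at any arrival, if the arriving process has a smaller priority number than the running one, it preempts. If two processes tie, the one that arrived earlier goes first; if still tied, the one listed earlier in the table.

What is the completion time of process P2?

Schedule: | P1 0-8 | P3 8-26 | P2 26-35 |
Completion: P1=8  P2=35  P3=26

35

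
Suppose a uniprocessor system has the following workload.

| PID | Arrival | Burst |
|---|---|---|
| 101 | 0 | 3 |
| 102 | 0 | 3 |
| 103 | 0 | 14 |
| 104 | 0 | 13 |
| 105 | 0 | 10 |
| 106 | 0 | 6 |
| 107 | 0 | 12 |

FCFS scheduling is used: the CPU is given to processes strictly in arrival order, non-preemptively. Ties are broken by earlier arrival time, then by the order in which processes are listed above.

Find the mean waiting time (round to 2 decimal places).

22.00

Schedule: | 101 0-3 | 102 3-6 | 103 6-20 | 104 20-33 | 105 33-43 | 106 43-49 | 107 49-61 |
Completion: 101=3  102=6  103=20  104=33  105=43  106=49  107=61
Turnaround (C−A): 101=3  102=6  103=20  104=33  105=43  106=49  107=61
Waiting times: 101=0, 102=3, 103=6, 104=20, 105=33, 106=43, 107=49
Average waiting = (0+3+6+20+33+43+49) / 7 = 154/7 = 22.00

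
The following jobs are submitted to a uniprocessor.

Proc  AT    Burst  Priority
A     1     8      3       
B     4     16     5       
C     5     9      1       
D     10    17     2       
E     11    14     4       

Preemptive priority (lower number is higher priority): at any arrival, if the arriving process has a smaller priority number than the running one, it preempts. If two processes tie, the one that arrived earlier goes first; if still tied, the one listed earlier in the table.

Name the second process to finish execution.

Schedule: | idle 0-1 | A 1-5 | C 5-14 | D 14-31 | A 31-35 | E 35-49 | B 49-65 |
Completion: A=35  B=65  C=14  D=31  E=49
Turnaround (C−A): A=34  B=61  C=9  D=21  E=38
Finish order: C → D → A → E → B

D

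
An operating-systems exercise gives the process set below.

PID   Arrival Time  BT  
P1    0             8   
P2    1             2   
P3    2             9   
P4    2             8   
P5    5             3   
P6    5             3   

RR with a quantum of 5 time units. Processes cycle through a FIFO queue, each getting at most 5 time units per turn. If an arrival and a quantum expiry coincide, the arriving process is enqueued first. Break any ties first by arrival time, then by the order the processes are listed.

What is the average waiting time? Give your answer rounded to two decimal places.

Gantt: | P1 0-5 | P2 5-7 | P3 7-12 | P4 12-17 | P5 17-20 | P6 20-23 | P1 23-26 | P3 26-30 | P4 30-33 |
Completion: P1=26  P2=7  P3=30  P4=33  P5=20  P6=23
Turnaround (C−A): P1=26  P2=6  P3=28  P4=31  P5=15  P6=18
Waiting times: P1=18, P2=4, P3=19, P4=23, P5=12, P6=15
Average waiting = (18+4+19+23+12+15) / 6 = 91/6 = 15.17

15.17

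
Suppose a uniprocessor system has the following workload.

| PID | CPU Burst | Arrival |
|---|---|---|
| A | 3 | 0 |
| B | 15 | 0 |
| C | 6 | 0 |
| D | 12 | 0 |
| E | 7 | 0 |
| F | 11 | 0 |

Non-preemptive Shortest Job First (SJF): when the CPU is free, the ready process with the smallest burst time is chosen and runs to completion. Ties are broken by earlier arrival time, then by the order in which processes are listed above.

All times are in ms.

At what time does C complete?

Gantt: | A 0-3 | C 3-9 | E 9-16 | F 16-27 | D 27-39 | B 39-54 |
Completion: A=3  B=54  C=9  D=39  E=16  F=27

9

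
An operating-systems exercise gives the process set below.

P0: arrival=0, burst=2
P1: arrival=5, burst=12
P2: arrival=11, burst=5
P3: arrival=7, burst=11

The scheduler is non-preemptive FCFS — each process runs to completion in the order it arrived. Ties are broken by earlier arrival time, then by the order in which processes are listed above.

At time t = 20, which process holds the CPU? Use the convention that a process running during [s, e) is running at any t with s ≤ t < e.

Gantt: | P0 0-2 | idle 2-5 | P1 5-17 | P3 17-28 | P2 28-33 |
Completion: P0=2  P1=17  P2=33  P3=28
Turnaround (C−A): P0=2  P1=12  P2=22  P3=21

P3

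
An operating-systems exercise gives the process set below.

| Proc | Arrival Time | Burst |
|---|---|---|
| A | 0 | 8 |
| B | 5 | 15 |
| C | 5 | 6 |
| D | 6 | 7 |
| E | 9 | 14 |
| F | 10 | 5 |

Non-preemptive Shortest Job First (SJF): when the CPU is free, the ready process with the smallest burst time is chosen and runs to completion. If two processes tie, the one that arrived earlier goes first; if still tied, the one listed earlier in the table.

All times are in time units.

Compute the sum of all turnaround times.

Gantt: | A 0-8 | C 8-14 | F 14-19 | D 19-26 | E 26-40 | B 40-55 |
Completion: A=8  B=55  C=14  D=26  E=40  F=19
Turnaround = completion − arrival: A=8, B=50, C=9, D=20, E=31, F=9
Total turnaround = 8 + 50 + 9 + 20 + 31 + 9 = 127

127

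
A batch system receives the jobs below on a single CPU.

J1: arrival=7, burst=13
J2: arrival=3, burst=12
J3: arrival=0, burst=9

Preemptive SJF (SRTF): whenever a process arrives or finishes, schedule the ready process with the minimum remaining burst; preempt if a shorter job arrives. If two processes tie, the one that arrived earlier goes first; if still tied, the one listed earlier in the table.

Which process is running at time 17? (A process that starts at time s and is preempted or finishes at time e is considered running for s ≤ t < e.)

Gantt: | J3 0-9 | J2 9-21 | J1 21-34 |
Completion: J1=34  J2=21  J3=9

J2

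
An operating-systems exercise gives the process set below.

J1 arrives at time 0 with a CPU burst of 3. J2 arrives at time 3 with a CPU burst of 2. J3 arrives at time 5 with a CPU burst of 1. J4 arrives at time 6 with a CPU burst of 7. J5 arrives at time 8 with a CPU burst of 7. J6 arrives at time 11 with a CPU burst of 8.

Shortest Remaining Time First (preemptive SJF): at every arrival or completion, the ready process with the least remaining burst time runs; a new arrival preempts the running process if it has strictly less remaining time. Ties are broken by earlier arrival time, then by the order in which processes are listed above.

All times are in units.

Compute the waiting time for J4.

0

Schedule: | J1 0-3 | J2 3-5 | J3 5-6 | J4 6-13 | J5 13-20 | J6 20-28 |
Completion: J1=3  J2=5  J3=6  J4=13  J5=20  J6=28
Turnaround (C−A): J1=3  J2=2  J3=1  J4=7  J5=12  J6=17
Waiting(J4) = turnaround − burst = 7 − 7 = 0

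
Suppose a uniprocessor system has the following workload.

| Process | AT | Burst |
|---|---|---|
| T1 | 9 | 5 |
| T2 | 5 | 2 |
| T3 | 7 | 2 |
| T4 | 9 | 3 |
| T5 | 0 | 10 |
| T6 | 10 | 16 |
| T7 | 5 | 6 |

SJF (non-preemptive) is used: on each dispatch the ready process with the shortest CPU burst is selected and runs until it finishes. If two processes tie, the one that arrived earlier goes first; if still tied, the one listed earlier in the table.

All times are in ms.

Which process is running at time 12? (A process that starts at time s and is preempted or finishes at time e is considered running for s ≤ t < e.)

Schedule: | T5 0-10 | T2 10-12 | T3 12-14 | T4 14-17 | T1 17-22 | T7 22-28 | T6 28-44 |
Completion: T1=22  T2=12  T3=14  T4=17  T5=10  T6=44  T7=28
Turnaround (C−A): T1=13  T2=7  T3=7  T4=8  T5=10  T6=34  T7=23

T3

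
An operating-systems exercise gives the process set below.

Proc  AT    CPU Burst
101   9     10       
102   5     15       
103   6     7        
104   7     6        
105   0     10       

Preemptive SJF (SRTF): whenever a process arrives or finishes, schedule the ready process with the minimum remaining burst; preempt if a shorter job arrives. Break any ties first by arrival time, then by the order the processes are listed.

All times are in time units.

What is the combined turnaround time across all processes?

103

Gantt: | 105 0-10 | 104 10-16 | 103 16-23 | 101 23-33 | 102 33-48 |
Completion: 101=33  102=48  103=23  104=16  105=10
Turnaround (C−A): 101=24  102=43  103=17  104=9  105=10
Turnaround = completion − arrival: 101=24, 102=43, 103=17, 104=9, 105=10
Total turnaround = 24 + 43 + 17 + 9 + 10 = 103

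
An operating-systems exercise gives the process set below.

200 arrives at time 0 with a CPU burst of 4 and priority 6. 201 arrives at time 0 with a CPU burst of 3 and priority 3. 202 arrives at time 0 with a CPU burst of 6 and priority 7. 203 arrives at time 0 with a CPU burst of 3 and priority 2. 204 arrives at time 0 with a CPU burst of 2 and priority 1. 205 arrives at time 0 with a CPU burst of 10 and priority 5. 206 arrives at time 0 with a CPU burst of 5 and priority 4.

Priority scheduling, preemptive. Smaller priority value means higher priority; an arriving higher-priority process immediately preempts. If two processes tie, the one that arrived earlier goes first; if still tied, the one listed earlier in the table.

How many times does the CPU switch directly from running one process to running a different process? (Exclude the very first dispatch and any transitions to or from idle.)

Gantt: | 204 0-2 | 203 2-5 | 201 5-8 | 206 8-13 | 205 13-23 | 200 23-27 | 202 27-33 |
Completion: 200=27  201=8  202=33  203=5  204=2  205=23  206=13

6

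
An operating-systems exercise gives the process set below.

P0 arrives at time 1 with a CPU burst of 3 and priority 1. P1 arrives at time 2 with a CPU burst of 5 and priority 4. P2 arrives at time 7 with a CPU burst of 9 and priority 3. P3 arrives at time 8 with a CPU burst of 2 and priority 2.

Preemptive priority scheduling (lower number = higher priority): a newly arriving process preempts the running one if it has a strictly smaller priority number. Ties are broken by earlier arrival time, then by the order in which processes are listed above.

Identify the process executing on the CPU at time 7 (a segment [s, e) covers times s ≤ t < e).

P2

Schedule: | idle 0-1 | P0 1-4 | P1 4-7 | P2 7-8 | P3 8-10 | P2 10-18 | P1 18-20 |
Completion: P0=4  P1=20  P2=18  P3=10
Turnaround (C−A): P0=3  P1=18  P2=11  P3=2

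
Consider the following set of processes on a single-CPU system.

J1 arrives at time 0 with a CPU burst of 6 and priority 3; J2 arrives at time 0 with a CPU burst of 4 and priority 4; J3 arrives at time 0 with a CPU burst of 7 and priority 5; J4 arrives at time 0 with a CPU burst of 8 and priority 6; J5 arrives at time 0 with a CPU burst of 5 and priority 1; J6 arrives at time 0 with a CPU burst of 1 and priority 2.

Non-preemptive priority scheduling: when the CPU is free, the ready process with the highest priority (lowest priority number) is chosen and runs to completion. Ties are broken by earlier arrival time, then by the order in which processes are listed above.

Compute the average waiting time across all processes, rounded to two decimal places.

Timeline: | J5 0-5 | J6 5-6 | J1 6-12 | J2 12-16 | J3 16-23 | J4 23-31 |
Completion: J1=12  J2=16  J3=23  J4=31  J5=5  J6=6
Waiting times: J1=6, J2=12, J3=16, J4=23, J5=0, J6=5
Average waiting = (6+12+16+23+0+5) / 6 = 62/6 = 10.33

10.33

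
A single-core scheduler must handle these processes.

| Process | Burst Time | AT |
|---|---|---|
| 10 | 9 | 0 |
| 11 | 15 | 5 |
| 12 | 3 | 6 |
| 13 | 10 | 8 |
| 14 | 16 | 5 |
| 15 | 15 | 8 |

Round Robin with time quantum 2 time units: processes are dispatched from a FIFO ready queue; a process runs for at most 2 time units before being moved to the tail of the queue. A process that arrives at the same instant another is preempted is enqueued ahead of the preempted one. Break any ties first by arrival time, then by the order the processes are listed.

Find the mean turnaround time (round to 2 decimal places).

44.17

Schedule: | 10 0-6 | 11 6-8 | 14 8-10 | 12 10-12 | 10 12-14 | 13 14-16 | 15 16-18 | 11 18-20 | 14 20-22 | 12 22-23 | 10 23-24 | 13 24-26 | 15 26-28 | 11 28-30 | 14 30-32 | 13 32-34 | 15 34-36 | 11 36-38 | 14 38-40 | 13 40-42 | 15 42-44 | 11 44-46 | 14 46-48 | 13 48-50 | 15 50-52 | 11 52-54 | 14 54-56 | 15 56-58 | 11 58-60 | 14 60-62 | 15 62-64 | 11 64-65 | 14 65-67 | 15 67-68 |
Completion: 10=24  11=65  12=23  13=50  14=67  15=68
Turnaround times: 10=24, 11=60, 12=17, 13=42, 14=62, 15=60
Average turnaround = (24+60+17+42+62+60) / 6 = 265/6 = 44.17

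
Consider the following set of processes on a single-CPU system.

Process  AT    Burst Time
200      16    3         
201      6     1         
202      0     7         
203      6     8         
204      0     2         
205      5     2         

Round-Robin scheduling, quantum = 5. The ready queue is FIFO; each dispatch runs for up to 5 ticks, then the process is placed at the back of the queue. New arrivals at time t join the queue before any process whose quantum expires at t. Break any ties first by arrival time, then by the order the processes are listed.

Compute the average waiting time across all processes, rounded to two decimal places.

Timeline: | 202 0-5 | 204 5-7 | 205 7-9 | 202 9-11 | 201 11-12 | 203 12-17 | 200 17-20 | 203 20-23 |
Completion: 200=20  201=12  202=11  203=23  204=7  205=9
Turnaround (C−A): 200=4  201=6  202=11  203=17  204=7  205=4
Waiting times: 200=1, 201=5, 202=4, 203=9, 204=5, 205=2
Average waiting = (1+5+4+9+5+2) / 6 = 26/6 = 4.33

4.33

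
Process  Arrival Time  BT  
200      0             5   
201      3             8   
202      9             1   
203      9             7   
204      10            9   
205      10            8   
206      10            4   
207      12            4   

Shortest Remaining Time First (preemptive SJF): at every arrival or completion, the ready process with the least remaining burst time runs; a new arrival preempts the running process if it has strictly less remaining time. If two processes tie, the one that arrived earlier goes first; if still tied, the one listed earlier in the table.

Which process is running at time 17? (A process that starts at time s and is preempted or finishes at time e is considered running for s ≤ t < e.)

Timeline: | 200 0-5 | 201 5-9 | 202 9-10 | 201 10-14 | 206 14-18 | 207 18-22 | 203 22-29 | 205 29-37 | 204 37-46 |
Completion: 200=5  201=14  202=10  203=29  204=46  205=37  206=18  207=22
Turnaround (C−A): 200=5  201=11  202=1  203=20  204=36  205=27  206=8  207=10

206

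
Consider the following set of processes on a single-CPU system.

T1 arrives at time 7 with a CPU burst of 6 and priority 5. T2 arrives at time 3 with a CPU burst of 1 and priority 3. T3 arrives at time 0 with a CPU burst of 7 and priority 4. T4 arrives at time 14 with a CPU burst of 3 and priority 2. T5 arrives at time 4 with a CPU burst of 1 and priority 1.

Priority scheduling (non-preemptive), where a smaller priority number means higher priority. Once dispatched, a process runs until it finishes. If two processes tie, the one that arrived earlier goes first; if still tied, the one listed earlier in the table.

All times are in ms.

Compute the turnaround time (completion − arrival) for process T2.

Gantt: | T3 0-7 | T5 7-8 | T2 8-9 | T1 9-15 | T4 15-18 |
Completion: T1=15  T2=9  T3=7  T4=18  T5=8
Turnaround(T2) = completion − arrival = 9 − 3 = 6

6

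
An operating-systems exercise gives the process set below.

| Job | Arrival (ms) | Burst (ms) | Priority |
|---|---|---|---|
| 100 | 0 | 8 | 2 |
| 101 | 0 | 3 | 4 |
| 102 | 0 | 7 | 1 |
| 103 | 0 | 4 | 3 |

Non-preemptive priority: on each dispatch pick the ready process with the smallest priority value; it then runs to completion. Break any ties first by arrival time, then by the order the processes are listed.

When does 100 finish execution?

15

Schedule: | 102 0-7 | 100 7-15 | 103 15-19 | 101 19-22 |
Completion: 100=15  101=22  102=7  103=19
Turnaround (C−A): 100=15  101=22  102=7  103=19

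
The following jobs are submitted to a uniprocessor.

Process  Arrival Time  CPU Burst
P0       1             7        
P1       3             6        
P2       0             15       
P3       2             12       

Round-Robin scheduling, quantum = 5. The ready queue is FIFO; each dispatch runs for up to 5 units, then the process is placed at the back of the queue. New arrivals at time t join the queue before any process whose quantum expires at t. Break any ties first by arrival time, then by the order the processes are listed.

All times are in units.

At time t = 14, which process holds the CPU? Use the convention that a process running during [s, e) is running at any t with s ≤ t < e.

Gantt: | P2 0-5 | P0 5-10 | P3 10-15 | P1 15-20 | P2 20-25 | P0 25-27 | P3 27-32 | P1 32-33 | P2 33-38 | P3 38-40 |
Completion: P0=27  P1=33  P2=38  P3=40
Turnaround (C−A): P0=26  P1=30  P2=38  P3=38

P3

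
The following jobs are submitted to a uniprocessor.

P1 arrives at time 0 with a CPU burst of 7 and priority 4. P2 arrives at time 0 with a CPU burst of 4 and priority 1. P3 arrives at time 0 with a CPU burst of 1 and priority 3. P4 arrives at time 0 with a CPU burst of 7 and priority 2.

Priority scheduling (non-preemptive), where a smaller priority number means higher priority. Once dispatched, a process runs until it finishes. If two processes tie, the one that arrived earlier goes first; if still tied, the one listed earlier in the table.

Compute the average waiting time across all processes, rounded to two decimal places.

6.75

Gantt: | P2 0-4 | P4 4-11 | P3 11-12 | P1 12-19 |
Completion: P1=19  P2=4  P3=12  P4=11
Waiting times: P1=12, P2=0, P3=11, P4=4
Average waiting = (12+0+11+4) / 4 = 27/4 = 6.75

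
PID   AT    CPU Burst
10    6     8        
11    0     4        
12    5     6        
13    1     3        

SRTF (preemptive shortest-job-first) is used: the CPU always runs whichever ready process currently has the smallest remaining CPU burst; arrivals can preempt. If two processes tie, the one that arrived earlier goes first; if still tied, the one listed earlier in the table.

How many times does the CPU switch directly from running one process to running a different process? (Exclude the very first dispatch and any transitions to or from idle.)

Gantt: | 11 0-4 | 13 4-7 | 12 7-13 | 10 13-21 |
Completion: 10=21  11=4  12=13  13=7

3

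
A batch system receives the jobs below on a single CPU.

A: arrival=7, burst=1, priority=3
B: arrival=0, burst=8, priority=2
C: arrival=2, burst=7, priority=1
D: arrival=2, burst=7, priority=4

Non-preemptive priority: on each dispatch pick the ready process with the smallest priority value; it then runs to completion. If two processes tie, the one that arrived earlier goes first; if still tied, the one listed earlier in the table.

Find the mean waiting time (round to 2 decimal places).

Gantt: | B 0-8 | C 8-15 | A 15-16 | D 16-23 |
Completion: A=16  B=8  C=15  D=23
Turnaround (C−A): A=9  B=8  C=13  D=21
Waiting times: A=8, B=0, C=6, D=14
Average waiting = (8+0+6+14) / 4 = 28/4 = 7.00

7.00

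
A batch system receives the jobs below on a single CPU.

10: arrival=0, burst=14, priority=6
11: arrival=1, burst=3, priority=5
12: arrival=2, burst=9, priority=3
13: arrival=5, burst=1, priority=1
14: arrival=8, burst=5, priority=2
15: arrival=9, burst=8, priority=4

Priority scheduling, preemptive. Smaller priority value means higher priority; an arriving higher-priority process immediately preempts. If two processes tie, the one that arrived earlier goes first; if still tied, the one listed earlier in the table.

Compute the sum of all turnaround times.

103

Schedule: | 10 0-1 | 11 1-2 | 12 2-5 | 13 5-6 | 12 6-8 | 14 8-13 | 12 13-17 | 15 17-25 | 11 25-27 | 10 27-40 |
Completion: 10=40  11=27  12=17  13=6  14=13  15=25
Turnaround (C−A): 10=40  11=26  12=15  13=1  14=5  15=16
Turnaround = completion − arrival: 10=40, 11=26, 12=15, 13=1, 14=5, 15=16
Total turnaround = 40 + 26 + 15 + 1 + 5 + 16 = 103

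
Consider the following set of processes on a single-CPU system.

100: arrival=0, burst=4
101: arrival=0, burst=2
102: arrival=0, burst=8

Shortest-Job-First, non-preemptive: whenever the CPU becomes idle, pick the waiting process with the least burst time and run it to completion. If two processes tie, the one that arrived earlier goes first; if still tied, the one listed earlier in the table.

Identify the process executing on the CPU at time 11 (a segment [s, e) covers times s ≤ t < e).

Timeline: | 101 0-2 | 100 2-6 | 102 6-14 |
Completion: 100=6  101=2  102=14
Turnaround (C−A): 100=6  101=2  102=14

102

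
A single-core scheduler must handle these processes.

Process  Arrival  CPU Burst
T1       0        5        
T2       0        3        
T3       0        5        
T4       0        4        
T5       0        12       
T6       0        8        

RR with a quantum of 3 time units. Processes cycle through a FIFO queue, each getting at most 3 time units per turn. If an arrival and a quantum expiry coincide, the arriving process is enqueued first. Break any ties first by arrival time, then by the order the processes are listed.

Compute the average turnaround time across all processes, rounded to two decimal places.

Gantt: | T1 0-3 | T2 3-6 | T3 6-9 | T4 9-12 | T5 12-15 | T6 15-18 | T1 18-20 | T3 20-22 | T4 22-23 | T5 23-26 | T6 26-29 | T5 29-32 | T6 32-34 | T5 34-37 |
Completion: T1=20  T2=6  T3=22  T4=23  T5=37  T6=34
Turnaround (C−A): T1=20  T2=6  T3=22  T4=23  T5=37  T6=34
Turnaround times: T1=20, T2=6, T3=22, T4=23, T5=37, T6=34
Average turnaround = (20+6+22+23+37+34) / 6 = 142/6 = 23.67

23.67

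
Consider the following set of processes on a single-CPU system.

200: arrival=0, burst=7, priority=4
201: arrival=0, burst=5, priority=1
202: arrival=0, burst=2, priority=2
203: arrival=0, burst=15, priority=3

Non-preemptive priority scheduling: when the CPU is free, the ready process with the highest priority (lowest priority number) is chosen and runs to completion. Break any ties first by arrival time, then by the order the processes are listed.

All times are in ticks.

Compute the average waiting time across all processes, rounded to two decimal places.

Gantt: | 201 0-5 | 202 5-7 | 203 7-22 | 200 22-29 |
Completion: 200=29  201=5  202=7  203=22
Waiting times: 200=22, 201=0, 202=5, 203=7
Average waiting = (22+0+5+7) / 4 = 34/4 = 8.50

8.50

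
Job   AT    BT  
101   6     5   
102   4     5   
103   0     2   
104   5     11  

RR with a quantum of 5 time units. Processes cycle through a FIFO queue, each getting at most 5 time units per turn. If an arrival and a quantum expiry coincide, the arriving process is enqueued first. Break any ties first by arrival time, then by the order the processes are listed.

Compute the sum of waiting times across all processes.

Timeline: | 103 0-2 | idle 2-4 | 102 4-9 | 104 9-14 | 101 14-19 | 104 19-25 |
Completion: 101=19  102=9  103=2  104=25
Turnaround (C−A): 101=13  102=5  103=2  104=20
Waiting = turnaround − burst: 101=8, 102=0, 103=0, 104=9
Total waiting = 8 + 0 + 0 + 9 = 17

17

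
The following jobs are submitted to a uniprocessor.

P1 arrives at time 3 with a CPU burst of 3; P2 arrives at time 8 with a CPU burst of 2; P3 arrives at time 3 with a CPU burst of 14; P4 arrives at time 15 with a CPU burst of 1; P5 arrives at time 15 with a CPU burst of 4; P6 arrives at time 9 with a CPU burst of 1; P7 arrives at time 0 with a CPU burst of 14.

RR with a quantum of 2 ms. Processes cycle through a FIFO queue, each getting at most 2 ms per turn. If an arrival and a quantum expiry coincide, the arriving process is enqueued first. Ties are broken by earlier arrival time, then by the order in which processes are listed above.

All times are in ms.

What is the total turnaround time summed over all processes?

107

Timeline: | P7 0-4 | P1 4-6 | P3 6-8 | P7 8-10 | P1 10-11 | P2 11-13 | P3 13-15 | P6 15-16 | P7 16-18 | P4 18-19 | P5 19-21 | P3 21-23 | P7 23-25 | P5 25-27 | P3 27-29 | P7 29-31 | P3 31-33 | P7 33-35 | P3 35-39 |
Completion: P1=11  P2=13  P3=39  P4=19  P5=27  P6=16  P7=35
Turnaround = completion − arrival: P1=8, P2=5, P3=36, P4=4, P5=12, P6=7, P7=35
Total turnaround = 8 + 5 + 36 + 4 + 12 + 7 + 35 = 107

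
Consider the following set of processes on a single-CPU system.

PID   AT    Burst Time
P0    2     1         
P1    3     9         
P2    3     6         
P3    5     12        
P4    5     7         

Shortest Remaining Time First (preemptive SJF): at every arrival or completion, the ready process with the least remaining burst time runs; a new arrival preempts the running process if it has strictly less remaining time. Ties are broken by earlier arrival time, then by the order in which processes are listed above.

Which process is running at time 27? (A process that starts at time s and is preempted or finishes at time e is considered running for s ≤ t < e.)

P3

Timeline: | idle 0-2 | P0 2-3 | P2 3-9 | P4 9-16 | P1 16-25 | P3 25-37 |
Completion: P0=3  P1=25  P2=9  P3=37  P4=16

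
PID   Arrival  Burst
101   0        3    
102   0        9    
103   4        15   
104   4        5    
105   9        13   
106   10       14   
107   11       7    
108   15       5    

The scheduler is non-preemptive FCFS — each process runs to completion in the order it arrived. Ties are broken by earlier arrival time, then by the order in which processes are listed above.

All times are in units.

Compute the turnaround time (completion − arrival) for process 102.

12

Timeline: | 101 0-3 | 102 3-12 | 103 12-27 | 104 27-32 | 105 32-45 | 106 45-59 | 107 59-66 | 108 66-71 |
Completion: 101=3  102=12  103=27  104=32  105=45  106=59  107=66  108=71
Turnaround (C−A): 101=3  102=12  103=23  104=28  105=36  106=49  107=55  108=56
Turnaround(102) = completion − arrival = 12 − 0 = 12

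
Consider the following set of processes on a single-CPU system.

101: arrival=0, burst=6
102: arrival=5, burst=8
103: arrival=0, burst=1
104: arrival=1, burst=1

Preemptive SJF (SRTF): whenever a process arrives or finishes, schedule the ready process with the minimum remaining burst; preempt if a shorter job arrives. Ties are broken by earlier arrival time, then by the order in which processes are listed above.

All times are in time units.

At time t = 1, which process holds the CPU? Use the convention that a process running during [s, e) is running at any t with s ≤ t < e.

104

Schedule: | 103 0-1 | 104 1-2 | 101 2-8 | 102 8-16 |
Completion: 101=8  102=16  103=1  104=2
Turnaround (C−A): 101=8  102=11  103=1  104=1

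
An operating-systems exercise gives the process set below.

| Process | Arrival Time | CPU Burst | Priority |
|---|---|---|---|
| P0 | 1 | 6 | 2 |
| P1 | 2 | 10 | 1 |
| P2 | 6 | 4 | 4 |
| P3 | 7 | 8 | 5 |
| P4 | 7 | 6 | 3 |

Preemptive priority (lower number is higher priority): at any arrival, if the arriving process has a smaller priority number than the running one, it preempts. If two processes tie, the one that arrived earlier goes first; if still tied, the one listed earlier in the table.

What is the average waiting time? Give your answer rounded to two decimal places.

11.40

Gantt: | idle 0-1 | P0 1-2 | P1 2-12 | P0 12-17 | P4 17-23 | P2 23-27 | P3 27-35 |
Completion: P0=17  P1=12  P2=27  P3=35  P4=23
Waiting times: P0=10, P1=0, P2=17, P3=20, P4=10
Average waiting = (10+0+17+20+10) / 5 = 57/5 = 11.40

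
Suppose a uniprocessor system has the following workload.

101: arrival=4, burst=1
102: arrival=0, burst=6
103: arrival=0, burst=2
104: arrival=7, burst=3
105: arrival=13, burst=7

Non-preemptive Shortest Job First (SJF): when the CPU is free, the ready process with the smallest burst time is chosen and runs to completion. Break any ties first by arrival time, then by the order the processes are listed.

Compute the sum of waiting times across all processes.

Timeline: | 103 0-2 | 102 2-8 | 101 8-9 | 104 9-12 | idle 12-13 | 105 13-20 |
Completion: 101=9  102=8  103=2  104=12  105=20
Turnaround (C−A): 101=5  102=8  103=2  104=5  105=7
Waiting = turnaround − burst: 101=4, 102=2, 103=0, 104=2, 105=0
Total waiting = 4 + 2 + 0 + 2 + 0 = 8

8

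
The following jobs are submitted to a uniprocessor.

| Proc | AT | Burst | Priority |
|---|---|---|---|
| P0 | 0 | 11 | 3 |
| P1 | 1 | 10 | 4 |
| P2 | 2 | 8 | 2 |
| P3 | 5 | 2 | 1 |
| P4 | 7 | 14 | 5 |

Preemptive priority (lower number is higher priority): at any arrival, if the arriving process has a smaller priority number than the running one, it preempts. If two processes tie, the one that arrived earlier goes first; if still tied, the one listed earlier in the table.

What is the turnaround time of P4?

Timeline: | P0 0-2 | P2 2-5 | P3 5-7 | P2 7-12 | P0 12-21 | P1 21-31 | P4 31-45 |
Completion: P0=21  P1=31  P2=12  P3=7  P4=45
Turnaround (C−A): P0=21  P1=30  P2=10  P3=2  P4=38
Turnaround(P4) = completion − arrival = 45 − 7 = 38

38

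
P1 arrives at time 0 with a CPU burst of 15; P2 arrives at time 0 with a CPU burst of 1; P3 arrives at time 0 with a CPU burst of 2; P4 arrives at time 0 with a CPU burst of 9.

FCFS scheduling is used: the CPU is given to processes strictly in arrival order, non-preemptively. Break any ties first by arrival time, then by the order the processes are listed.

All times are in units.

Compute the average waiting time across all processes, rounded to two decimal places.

Gantt: | P1 0-15 | P2 15-16 | P3 16-18 | P4 18-27 |
Completion: P1=15  P2=16  P3=18  P4=27
Turnaround (C−A): P1=15  P2=16  P3=18  P4=27
Waiting times: P1=0, P2=15, P3=16, P4=18
Average waiting = (0+15+16+18) / 4 = 49/4 = 12.25

12.25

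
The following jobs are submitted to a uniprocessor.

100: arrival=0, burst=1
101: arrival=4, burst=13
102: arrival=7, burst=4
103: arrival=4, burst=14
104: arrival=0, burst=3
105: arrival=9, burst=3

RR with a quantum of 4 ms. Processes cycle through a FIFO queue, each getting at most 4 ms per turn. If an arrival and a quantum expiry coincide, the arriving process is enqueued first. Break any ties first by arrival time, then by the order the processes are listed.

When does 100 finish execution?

1

Schedule: | 100 0-1 | 104 1-4 | 101 4-8 | 103 8-12 | 102 12-16 | 101 16-20 | 105 20-23 | 103 23-27 | 101 27-31 | 103 31-35 | 101 35-36 | 103 36-38 |
Completion: 100=1  101=36  102=16  103=38  104=4  105=23
Turnaround (C−A): 100=1  101=32  102=9  103=34  104=4  105=14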